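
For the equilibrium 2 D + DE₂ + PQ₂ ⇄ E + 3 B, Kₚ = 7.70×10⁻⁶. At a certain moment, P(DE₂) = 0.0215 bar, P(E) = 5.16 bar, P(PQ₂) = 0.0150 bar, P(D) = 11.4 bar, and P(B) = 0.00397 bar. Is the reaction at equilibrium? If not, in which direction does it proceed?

at equilibrium

Qₚ = P(E)·P(B)³ / (P(D)²·P(DE₂)·P(PQ₂)) = (5.16)·(0.00397)³ / ((11.4)²·(0.0215)·(0.0150)) = 7.70×10⁻⁶
Qₚ = 7.70×10⁻⁶ = Kₚ, so the system is already at equilibrium.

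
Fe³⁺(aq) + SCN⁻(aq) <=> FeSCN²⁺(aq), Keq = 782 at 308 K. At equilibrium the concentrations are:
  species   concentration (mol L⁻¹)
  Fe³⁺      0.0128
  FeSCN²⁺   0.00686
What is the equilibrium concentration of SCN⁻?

[SCN⁻] = 6.85×10⁻⁴ mol L⁻¹

At equilibrium, Keq = [FeSCN²⁺] / ([Fe³⁺]·[SCN⁻]) = 782.
(0.00686) / ((0.0128)·([SCN⁻])) = 782
[SCN⁻] = 6.85×10⁻⁴ mol L⁻¹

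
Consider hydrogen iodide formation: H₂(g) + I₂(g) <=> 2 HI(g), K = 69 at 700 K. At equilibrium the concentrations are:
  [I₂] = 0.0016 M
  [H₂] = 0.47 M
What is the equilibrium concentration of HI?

At equilibrium, K = [HI]² / ([H₂]·[I₂]) = 69.
([HI])² / ((0.47)·(0.0016)) = 69
[HI]² = 0.0519 ⇒ [HI] = 0.23 M

[HI] = 0.23 M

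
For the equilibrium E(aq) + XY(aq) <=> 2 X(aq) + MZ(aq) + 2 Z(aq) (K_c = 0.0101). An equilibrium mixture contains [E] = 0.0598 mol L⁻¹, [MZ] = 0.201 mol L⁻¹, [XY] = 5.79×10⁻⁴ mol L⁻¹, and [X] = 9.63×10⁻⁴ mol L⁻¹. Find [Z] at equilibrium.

[Z] = 1.37 mol L⁻¹

At equilibrium, K_c = [X]²·[MZ]·[Z]² / ([E]·[XY]) = 0.0101.
(9.63×10⁻⁴)²·(0.201)·([Z])² / ((0.0598)·(5.79×10⁻⁴)) = 0.0101
[Z]² = 1.88 ⇒ [Z] = 1.37 mol L⁻¹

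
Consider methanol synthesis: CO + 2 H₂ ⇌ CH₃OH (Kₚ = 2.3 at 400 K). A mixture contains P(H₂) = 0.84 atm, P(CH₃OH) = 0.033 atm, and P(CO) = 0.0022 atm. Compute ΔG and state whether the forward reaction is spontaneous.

ΔG = 7.40 kJ/mol; the forward reaction is non-spontaneous

Qₚ = P(CH₃OH) / (P(CO)·P(H₂)²) = (0.033) / ((0.0022)·(0.84)²) = 21.3
ΔG = RT ln(Qₚ/Kₚ) = (8.314 J mol⁻¹ K⁻¹)(400 K) × ln(21.3/2.3)
   = (3.326 kJ/mol)(2.226) = 7.40 kJ/mol
ΔG > 0, so the forward reaction is non-spontaneous (proceeds in reverse).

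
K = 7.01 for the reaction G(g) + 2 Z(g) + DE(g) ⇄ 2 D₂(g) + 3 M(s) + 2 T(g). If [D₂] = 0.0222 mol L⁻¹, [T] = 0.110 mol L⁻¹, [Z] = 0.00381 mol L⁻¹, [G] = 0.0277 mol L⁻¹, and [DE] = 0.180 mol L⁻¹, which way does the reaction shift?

reverse (toward reactants)

(M is a pure solid — omitted from Q.)
Q = [D₂]²·[T]² / ([G]·[Z]²·[DE]) = (0.0222)²·(0.110)² / ((0.0277)·(0.00381)²·(0.180)) = 82.4
Q = 82.4 > K = 7.01, so the reverse reaction proceeds.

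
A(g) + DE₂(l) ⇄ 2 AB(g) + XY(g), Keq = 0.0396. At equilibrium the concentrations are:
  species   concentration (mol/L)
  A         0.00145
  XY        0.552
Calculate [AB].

(DE₂ is a pure liquid — omitted from Keq.)
At equilibrium, Keq = [AB]²·[XY] / [A] = 0.0396.
([AB])²·(0.552) / (0.00145) = 0.0396
[AB]² = 1.04×10⁻⁴ ⇒ [AB] = 0.0102 mol/L

[AB] = 0.0102 mol/L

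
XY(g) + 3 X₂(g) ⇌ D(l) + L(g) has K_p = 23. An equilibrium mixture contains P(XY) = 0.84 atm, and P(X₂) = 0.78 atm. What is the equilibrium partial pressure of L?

(D is a pure liquid — omitted from K_p.)
At equilibrium, K_p = P(L) / (P(XY)·P(X₂)³) = 23.
(P(L)) / ((0.84)·(0.78)³) = 23
P(L) = 9.17 = 9.2 atm

P(L) = 9.2 atm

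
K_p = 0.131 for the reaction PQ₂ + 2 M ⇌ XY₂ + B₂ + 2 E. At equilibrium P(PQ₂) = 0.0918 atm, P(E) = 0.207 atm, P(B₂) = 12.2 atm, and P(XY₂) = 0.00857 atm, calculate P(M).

At equilibrium, K_p = P(XY₂)·P(B₂)·P(E)² / (P(PQ₂)·P(M)²) = 0.131.
(0.00857)·(12.2)·(0.207)² / ((0.0918)·(P(M))²) = 0.131
P(M)² = 0.373 ⇒ P(M) = 0.610 atm

P(M) = 0.610 atm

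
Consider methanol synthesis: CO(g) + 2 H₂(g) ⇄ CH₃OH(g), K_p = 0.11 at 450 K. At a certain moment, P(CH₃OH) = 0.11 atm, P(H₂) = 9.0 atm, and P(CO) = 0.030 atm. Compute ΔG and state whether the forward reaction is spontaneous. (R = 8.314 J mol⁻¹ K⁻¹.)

Q_p = P(CH₃OH) / (P(CO)·P(H₂)²) = (0.11) / ((0.030)·(9.0)²) = 0.0453
ΔG = RT ln(Q_p/K_p) = (8.314 J mol⁻¹ K⁻¹)(450 K) × ln(0.0453/0.11)
   = (3.741 kJ/mol)(-0.8872) = -3.32 kJ/mol
ΔG < 0, so the forward reaction is spontaneous (proceeds forward).

ΔG = -3.32 kJ/mol; the forward reaction is spontaneous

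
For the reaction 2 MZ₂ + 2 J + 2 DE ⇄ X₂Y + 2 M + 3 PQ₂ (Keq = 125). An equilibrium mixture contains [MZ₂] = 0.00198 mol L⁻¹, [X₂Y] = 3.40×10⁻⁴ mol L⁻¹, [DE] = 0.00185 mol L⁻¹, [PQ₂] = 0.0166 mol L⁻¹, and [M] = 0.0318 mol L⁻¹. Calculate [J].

At equilibrium, Keq = [X₂Y]·[M]²·[PQ₂]³ / ([MZ₂]²·[J]²·[DE]²) = 125.
(3.40×10⁻⁴)·(0.0318)²·(0.0166)³ / ((0.00198)²·([J])²·(0.00185)²) = 125
[J]² = 9.38×10⁻⁴ ⇒ [J] = 0.0306 mol L⁻¹

[J] = 0.0306 mol L⁻¹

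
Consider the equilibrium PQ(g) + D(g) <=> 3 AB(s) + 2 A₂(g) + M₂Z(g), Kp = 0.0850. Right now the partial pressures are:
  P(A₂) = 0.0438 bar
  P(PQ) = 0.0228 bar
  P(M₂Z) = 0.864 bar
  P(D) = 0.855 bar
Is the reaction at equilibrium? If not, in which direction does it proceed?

no net change (already at equilibrium)

(AB is a pure solid — omitted from Qp.)
Qp = P(A₂)²·P(M₂Z) / (P(PQ)·P(D)) = (0.0438)²·(0.864) / ((0.0228)·(0.855)) = 0.0850
Qp = 0.0850 = Kp, so the system is already at equilibrium.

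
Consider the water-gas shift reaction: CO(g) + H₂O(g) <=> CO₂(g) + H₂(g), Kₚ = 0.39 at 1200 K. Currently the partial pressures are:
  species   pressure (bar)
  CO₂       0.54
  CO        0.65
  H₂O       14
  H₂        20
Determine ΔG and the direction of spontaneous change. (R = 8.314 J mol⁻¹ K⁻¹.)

Qₚ = P(CO₂)·P(H₂) / (P(CO)·P(H₂O)) = (0.54)·(20) / ((0.65)·(14)) = 1.19
ΔG = RT ln(Qₚ/Kₚ) = (8.314 J mol⁻¹ K⁻¹)(1200 K) × ln(1.19/0.39)
   = (9.977 kJ/mol)(1.116) = 11.1 kJ/mol
ΔG > 0, so the forward reaction is non-spontaneous (proceeds in reverse).

ΔG = 11.1 kJ/mol; the forward reaction is non-spontaneous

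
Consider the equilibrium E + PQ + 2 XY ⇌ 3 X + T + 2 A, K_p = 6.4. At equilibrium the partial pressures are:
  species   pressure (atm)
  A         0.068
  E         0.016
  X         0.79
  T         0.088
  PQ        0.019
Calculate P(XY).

P(XY) = 0.32 atm

At equilibrium, K_p = P(X)³·P(T)·P(A)² / (P(E)·P(PQ)·P(XY)²) = 6.4.
(0.79)³·(0.088)·(0.068)² / ((0.016)·(0.019)·(P(XY))²) = 6.4
P(XY)² = 0.103 ⇒ P(XY) = 0.32 atm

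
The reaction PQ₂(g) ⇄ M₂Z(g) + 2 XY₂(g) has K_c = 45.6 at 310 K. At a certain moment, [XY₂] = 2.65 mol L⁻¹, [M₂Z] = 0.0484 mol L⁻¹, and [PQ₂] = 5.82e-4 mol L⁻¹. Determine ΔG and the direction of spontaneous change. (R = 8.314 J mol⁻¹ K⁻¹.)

Q_c = [M₂Z]·[XY₂]² / [PQ₂] = (0.0484)·(2.65)² / (5.82e-4) = 584
ΔG = RT ln(Q_c/K_c) = (8.314 J mol⁻¹ K⁻¹)(310 K) × ln(584/45.6)
   = (2.577 kJ/mol)(2.550) = 6.57 kJ/mol
ΔG > 0, so the forward reaction is non-spontaneous (proceeds in reverse).

ΔG = 6.57 kJ/mol; the forward reaction is non-spontaneous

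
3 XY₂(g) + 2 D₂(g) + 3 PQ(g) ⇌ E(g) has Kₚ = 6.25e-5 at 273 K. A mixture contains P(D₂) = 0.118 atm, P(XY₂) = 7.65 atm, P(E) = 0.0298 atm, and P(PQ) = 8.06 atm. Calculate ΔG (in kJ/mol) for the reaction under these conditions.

ΔG = -4.37 kJ/mol

Qₚ = P(E) / (P(XY₂)³·P(D₂)²·P(PQ)³) = (0.0298) / ((7.65)³·(0.118)²·(8.06)³) = 9.13e-6
ΔG = RT ln(Qₚ/Kₚ) = (8.314 J mol⁻¹ K⁻¹)(273 K) × ln(9.13e-6/6.25e-5)
   = (2.270 kJ/mol)(-1.924) = -4.37 kJ/mol
ΔG < 0, so the forward reaction is spontaneous (proceeds forward).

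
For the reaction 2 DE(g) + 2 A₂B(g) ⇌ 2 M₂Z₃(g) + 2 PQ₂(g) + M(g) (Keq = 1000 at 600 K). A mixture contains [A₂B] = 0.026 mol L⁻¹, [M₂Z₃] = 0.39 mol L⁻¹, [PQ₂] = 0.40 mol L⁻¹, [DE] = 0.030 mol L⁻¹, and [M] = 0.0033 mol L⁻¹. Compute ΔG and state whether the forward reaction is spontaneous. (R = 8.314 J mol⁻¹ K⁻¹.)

Q = [M₂Z₃]²·[PQ₂]²·[M] / ([DE]²·[A₂B]²) = (0.39)²·(0.40)²·(0.0033) / ((0.030)²·(0.026)²) = 132
ΔG = RT ln(Q/Keq) = (8.314 J mol⁻¹ K⁻¹)(600 K) × ln(132/1000)
   = (4.988 kJ/mol)(-2.025) = -10.1 kJ/mol
ΔG < 0, so the forward reaction is spontaneous (proceeds forward).

ΔG = -10.1 kJ/mol; the forward reaction is spontaneous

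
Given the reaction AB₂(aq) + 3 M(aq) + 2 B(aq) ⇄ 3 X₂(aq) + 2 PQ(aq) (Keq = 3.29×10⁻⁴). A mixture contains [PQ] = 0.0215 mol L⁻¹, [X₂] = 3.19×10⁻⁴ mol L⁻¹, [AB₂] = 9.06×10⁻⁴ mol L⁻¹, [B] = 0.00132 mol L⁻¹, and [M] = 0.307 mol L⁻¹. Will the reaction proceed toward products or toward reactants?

Q = [X₂]³·[PQ]² / ([AB₂]·[M]³·[B]²) = (3.19×10⁻⁴)³·(0.0215)² / ((9.06×10⁻⁴)·(0.307)³·(0.00132)²) = 3.29×10⁻⁴
Q = 3.29×10⁻⁴ = Keq, so the system is already at equilibrium.

at equilibrium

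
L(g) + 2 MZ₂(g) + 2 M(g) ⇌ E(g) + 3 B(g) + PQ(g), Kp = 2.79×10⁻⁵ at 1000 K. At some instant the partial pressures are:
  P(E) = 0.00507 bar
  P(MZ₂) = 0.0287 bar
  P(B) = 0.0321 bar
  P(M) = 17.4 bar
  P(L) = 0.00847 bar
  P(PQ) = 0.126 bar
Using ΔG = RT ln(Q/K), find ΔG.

Qp = P(E)·P(B)³·P(PQ) / (P(L)·P(MZ₂)²·P(M)²) = (0.00507)·(0.0321)³·(0.126) / ((0.00847)·(0.0287)²·(17.4)²) = 1.00×10⁻⁵
ΔG = RT ln(Qp/Kp) = (8.314 J mol⁻¹ K⁻¹)(1000 K) × ln(1.00×10⁻⁵/2.79×10⁻⁵)
   = (8.314 kJ/mol)(-1.026) = -8.53 kJ/mol
ΔG < 0, so the forward reaction is spontaneous (proceeds forward).

ΔG = -8.53 kJ/mol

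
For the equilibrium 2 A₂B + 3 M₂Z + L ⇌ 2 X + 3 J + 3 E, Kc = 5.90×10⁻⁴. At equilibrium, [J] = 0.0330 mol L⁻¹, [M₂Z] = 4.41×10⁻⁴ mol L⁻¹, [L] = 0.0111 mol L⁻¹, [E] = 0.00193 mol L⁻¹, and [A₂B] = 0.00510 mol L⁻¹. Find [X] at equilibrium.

At equilibrium, Kc = [X]²·[J]³·[E]³ / ([A₂B]²·[M₂Z]³·[L]) = 5.90×10⁻⁴.
([X])²·(0.0330)³·(0.00193)³ / ((0.00510)²·(4.41×10⁻⁴)³·(0.0111)) = 5.90×10⁻⁴
[X]² = 5.65×10⁻⁸ ⇒ [X] = 2.38×10⁻⁴ mol L⁻¹

[X] = 2.38×10⁻⁴ mol L⁻¹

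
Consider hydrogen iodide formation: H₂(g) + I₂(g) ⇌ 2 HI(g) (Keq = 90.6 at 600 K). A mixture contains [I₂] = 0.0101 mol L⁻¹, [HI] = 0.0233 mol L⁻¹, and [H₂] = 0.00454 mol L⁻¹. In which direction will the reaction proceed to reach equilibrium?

to the right

Q = [HI]² / ([H₂]·[I₂]) = (0.0233)² / ((0.00454)·(0.0101)) = 11.8
Q = 11.8 < Keq = 90.6, so the forward reaction proceeds.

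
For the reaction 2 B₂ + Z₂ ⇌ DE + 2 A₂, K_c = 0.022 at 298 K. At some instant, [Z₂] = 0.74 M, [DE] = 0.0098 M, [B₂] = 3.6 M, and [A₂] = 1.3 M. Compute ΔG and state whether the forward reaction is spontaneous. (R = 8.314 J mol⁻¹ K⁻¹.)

Q_c = [DE]·[A₂]² / ([B₂]²·[Z₂]) = (0.0098)·(1.3)² / ((3.6)²·(0.74)) = 0.00173
ΔG = RT ln(Q_c/K_c) = (8.314 J mol⁻¹ K⁻¹)(298 K) × ln(0.00173/0.022)
   = (2.478 kJ/mol)(-2.543) = -6.30 kJ/mol
ΔG < 0, so the forward reaction is spontaneous (proceeds forward).

ΔG = -6.30 kJ/mol; the forward reaction is spontaneous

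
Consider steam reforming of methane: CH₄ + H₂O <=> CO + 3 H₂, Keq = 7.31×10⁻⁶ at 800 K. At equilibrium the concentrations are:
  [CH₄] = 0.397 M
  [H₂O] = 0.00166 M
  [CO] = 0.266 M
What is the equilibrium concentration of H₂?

At equilibrium, Keq = [CO]·[H₂]³ / ([CH₄]·[H₂O]) = 7.31×10⁻⁶.
(0.266)·([H₂])³ / ((0.397)·(0.00166)) = 7.31×10⁻⁶
[H₂]³ = 1.81×10⁻⁸ ⇒ [H₂] = 0.00263 M

[H₂] = 0.00263 M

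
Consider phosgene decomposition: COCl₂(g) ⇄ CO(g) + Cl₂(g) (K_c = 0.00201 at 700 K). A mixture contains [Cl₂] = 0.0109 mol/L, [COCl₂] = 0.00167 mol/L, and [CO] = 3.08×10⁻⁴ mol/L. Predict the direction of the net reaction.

Q_c = [CO]·[Cl₂] / [COCl₂] = (3.08×10⁻⁴)·(0.0109) / (0.00167) = 0.00201
Q_c = 0.00201 = K_c, so the system is already at equilibrium.

at equilibrium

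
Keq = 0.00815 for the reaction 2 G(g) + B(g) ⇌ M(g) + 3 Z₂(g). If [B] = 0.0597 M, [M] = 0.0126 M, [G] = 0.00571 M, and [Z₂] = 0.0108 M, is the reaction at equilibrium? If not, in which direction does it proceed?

at equilibrium

Q = [M]·[Z₂]³ / ([G]²·[B]) = (0.0126)·(0.0108)³ / ((0.00571)²·(0.0597)) = 0.00815
Q = 0.00815 = Keq, so the system is already at equilibrium.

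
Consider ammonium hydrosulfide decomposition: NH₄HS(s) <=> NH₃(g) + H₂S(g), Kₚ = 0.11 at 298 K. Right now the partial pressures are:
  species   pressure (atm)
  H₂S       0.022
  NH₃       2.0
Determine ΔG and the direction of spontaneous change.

(NH₄HS is a pure solid — omitted from Qₚ.)
Qₚ = P(NH₃)·P(H₂S) = (2.0)·(0.022) = 0.0440
ΔG = RT ln(Qₚ/Kₚ) = (8.314 J mol⁻¹ K⁻¹)(298 K) × ln(0.0440/0.11)
   = (2.478 kJ/mol)(-0.9163) = -2.27 kJ/mol
ΔG < 0, so the forward reaction is spontaneous (proceeds forward).

ΔG = -2.27 kJ/mol; the forward reaction is spontaneous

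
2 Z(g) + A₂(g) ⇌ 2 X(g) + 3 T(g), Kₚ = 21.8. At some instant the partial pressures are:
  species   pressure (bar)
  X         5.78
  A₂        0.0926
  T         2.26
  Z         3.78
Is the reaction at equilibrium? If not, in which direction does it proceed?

reverse (toward reactants)

Qₚ = P(X)²·P(T)³ / (P(Z)²·P(A₂)) = (5.78)²·(2.26)³ / ((3.78)²·(0.0926)) = 291
Qₚ = 291 > Kₚ = 21.8, so the reverse reaction proceeds.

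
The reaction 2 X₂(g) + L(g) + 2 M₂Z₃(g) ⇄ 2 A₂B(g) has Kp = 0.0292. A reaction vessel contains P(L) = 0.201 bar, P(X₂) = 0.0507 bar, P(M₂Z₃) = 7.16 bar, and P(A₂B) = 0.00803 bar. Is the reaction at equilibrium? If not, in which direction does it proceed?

Qp = P(A₂B)² / (P(X₂)²·P(L)·P(M₂Z₃)²) = (0.00803)² / ((0.0507)²·(0.201)·(7.16)²) = 0.00243
Qp = 0.00243 < Kp = 0.0292, so the forward reaction proceeds.

toward products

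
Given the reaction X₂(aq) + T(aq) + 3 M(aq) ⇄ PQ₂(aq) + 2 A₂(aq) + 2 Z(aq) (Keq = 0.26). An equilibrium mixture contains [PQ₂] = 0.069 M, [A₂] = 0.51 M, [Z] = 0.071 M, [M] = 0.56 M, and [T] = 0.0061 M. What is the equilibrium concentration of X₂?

[X₂] = 0.32 M

At equilibrium, Keq = [PQ₂]·[A₂]²·[Z]² / ([X₂]·[T]·[M]³) = 0.26.
(0.069)·(0.51)²·(0.071)² / (([X₂])·(0.0061)·(0.56)³) = 0.26
[X₂] = 0.325 = 0.32 M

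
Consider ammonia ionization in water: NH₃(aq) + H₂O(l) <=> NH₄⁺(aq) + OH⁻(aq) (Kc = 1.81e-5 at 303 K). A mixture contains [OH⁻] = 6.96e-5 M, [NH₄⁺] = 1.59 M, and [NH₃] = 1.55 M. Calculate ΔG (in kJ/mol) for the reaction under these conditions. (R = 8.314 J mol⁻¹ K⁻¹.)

ΔG = 3.46 kJ/mol

(H₂O is a pure liquid — omitted from Qc.)
Qc = [NH₄⁺]·[OH⁻] / [NH₃] = (1.59)·(6.96e-5) / (1.55) = 7.14e-5
ΔG = RT ln(Qc/Kc) = (8.314 J mol⁻¹ K⁻¹)(303 K) × ln(7.14e-5/1.81e-5)
   = (2.519 kJ/mol)(1.372) = 3.46 kJ/mol
ΔG > 0, so the forward reaction is non-spontaneous (proceeds in reverse).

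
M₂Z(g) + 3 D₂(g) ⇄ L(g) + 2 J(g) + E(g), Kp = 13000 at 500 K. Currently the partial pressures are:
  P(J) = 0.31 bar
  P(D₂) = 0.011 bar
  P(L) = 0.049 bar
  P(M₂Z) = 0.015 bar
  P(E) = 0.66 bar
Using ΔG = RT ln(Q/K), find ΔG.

ΔG = 10.3 kJ/mol

Qp = P(L)·P(J)²·P(E) / (P(M₂Z)·P(D₂)³) = (0.049)·(0.31)²·(0.66) / ((0.015)·(0.011)³) = 1.56e5
ΔG = RT ln(Qp/Kp) = (8.314 J mol⁻¹ K⁻¹)(500 K) × ln(1.56e5/13000)
   = (4.157 kJ/mol)(2.485) = 10.3 kJ/mol
ΔG > 0, so the forward reaction is non-spontaneous (proceeds in reverse).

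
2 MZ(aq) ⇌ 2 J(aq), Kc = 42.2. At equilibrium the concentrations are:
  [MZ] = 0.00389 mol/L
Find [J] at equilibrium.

At equilibrium, Kc = [J]² / [MZ]² = 42.2.
([J])² / (0.00389)² = 42.2
[J]² = 6.39e-4 ⇒ [J] = 0.0253 mol/L

[J] = 0.0253 mol/L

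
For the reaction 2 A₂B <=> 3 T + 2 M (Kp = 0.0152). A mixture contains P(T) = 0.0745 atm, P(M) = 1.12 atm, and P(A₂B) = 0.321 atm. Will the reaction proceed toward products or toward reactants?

Qp = P(T)³·P(M)² / P(A₂B)² = (0.0745)³·(1.12)² / (0.321)² = 0.00503
Qp = 0.00503 < Kp = 0.0152, so the forward reaction proceeds.

in the forward direction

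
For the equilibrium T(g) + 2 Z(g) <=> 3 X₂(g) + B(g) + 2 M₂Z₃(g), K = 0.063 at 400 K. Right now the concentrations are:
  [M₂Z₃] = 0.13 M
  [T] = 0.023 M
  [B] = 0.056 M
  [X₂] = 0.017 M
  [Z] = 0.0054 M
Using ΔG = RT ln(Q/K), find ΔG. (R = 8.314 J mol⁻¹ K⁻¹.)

ΔG = -7.34 kJ/mol

Q = [X₂]³·[B]·[M₂Z₃]² / ([T]·[Z]²) = (0.017)³·(0.056)·(0.13)² / ((0.023)·(0.0054)²) = 0.00693
ΔG = RT ln(Q/K) = (8.314 J mol⁻¹ K⁻¹)(400 K) × ln(0.00693/0.063)
   = (3.326 kJ/mol)(-2.207) = -7.34 kJ/mol
ΔG < 0, so the forward reaction is spontaneous (proceeds forward).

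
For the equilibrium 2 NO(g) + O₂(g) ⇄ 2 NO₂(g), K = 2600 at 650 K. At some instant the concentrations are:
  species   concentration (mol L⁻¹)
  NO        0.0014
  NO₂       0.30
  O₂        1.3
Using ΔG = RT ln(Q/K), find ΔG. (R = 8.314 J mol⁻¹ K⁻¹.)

ΔG = 14.1 kJ/mol

Q = [NO₂]² / ([NO]²·[O₂]) = (0.30)² / ((0.0014)²·(1.3)) = 35300
ΔG = RT ln(Q/K) = (8.314 J mol⁻¹ K⁻¹)(650 K) × ln(35300/2600)
   = (5.404 kJ/mol)(2.608) = 14.1 kJ/mol
ΔG > 0, so the forward reaction is non-spontaneous (proceeds in reverse).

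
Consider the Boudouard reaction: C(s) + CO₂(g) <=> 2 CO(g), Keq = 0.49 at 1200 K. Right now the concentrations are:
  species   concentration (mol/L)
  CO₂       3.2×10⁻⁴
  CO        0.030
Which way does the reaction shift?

(C is a pure solid — omitted from Q.)
Q = [CO]² / [CO₂] = (0.030)² / (3.2×10⁻⁴) = 2.8
Q = 2.8 > Keq = 0.49, so the reverse reaction proceeds.

reverse (toward reactants)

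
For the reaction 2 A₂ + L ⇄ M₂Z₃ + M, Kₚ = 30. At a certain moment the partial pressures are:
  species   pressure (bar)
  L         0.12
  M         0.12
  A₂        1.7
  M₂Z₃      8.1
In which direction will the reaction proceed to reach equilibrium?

forward (toward products)

Qₚ = P(M₂Z₃)·P(M) / (P(A₂)²·P(L)) = (8.1)·(0.12) / ((1.7)²·(0.12)) = 2.8
Qₚ = 2.8 < Kₚ = 30, so the forward reaction proceeds.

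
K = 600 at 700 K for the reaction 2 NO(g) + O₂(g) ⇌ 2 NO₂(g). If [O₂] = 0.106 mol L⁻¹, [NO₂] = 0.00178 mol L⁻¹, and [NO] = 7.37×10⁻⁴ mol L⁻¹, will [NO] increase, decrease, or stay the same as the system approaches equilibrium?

decrease

Q = [NO₂]² / ([NO]²·[O₂]) = (0.00178)² / ((7.37×10⁻⁴)²·(0.106)) = 55.0
Q = 55.0 < K = 600: net forward reaction.
NO is a reactant, so it decreases.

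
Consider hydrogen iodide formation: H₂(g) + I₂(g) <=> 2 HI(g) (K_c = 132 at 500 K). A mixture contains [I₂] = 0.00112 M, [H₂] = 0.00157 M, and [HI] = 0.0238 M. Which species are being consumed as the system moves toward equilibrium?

Q_c = [HI]² / ([H₂]·[I₂]) = (0.0238)² / ((0.00157)·(0.00112)) = 322
Q_c = 322 > K_c = 132: net reverse reaction.

HI (products)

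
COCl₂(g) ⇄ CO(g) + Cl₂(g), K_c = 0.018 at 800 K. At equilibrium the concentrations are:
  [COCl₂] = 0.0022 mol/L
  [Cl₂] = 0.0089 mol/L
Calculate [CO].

[CO] = 0.0044 mol/L

At equilibrium, K_c = [CO]·[Cl₂] / [COCl₂] = 0.018.
([CO])·(0.0089) / (0.0022) = 0.018
[CO] = 0.00445 = 0.0044 mol/L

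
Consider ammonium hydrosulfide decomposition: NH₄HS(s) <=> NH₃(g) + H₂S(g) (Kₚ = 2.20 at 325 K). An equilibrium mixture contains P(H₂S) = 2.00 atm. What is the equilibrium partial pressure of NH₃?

P(NH₃) = 1.10 atm

(NH₄HS is a pure solid — omitted from Kₚ.)
At equilibrium, Kₚ = P(NH₃)·P(H₂S) = 2.20.
(P(NH₃))·(2.00) = 2.20
P(NH₃) = 1.10 atm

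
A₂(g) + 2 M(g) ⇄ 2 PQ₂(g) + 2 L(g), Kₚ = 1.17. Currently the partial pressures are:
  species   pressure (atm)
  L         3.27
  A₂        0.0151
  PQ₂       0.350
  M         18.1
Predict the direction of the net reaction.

Qₚ = P(PQ₂)²·P(L)² / (P(A₂)·P(M)²) = (0.350)²·(3.27)² / ((0.0151)·(18.1)²) = 0.265
Qₚ = 0.265 < Kₚ = 1.17, so the forward reaction proceeds.

forward (toward products)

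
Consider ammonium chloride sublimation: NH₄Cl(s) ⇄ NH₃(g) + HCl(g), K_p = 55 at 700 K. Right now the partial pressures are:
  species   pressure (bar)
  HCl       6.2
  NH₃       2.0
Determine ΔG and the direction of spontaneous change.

(NH₄Cl is a pure solid — omitted from Q_p.)
Q_p = P(NH₃)·P(HCl) = (2.0)·(6.2) = 12.4
ΔG = RT ln(Q_p/K_p) = (8.314 J mol⁻¹ K⁻¹)(700 K) × ln(12.4/55)
   = (5.820 kJ/mol)(-1.490) = -8.67 kJ/mol
ΔG < 0, so the forward reaction is spontaneous (proceeds forward).

ΔG = -8.67 kJ/mol; the forward reaction is spontaneous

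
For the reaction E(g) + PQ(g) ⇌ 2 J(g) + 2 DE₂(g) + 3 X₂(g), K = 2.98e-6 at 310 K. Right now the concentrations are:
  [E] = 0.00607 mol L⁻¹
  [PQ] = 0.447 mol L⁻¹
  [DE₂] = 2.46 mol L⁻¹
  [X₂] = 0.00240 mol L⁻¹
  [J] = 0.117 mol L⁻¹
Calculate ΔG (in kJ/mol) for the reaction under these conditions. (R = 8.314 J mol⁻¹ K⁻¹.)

ΔG = -5.04 kJ/mol

Q = [J]²·[DE₂]²·[X₂]³ / ([E]·[PQ]) = (0.117)²·(2.46)²·(0.00240)³ / ((0.00607)·(0.447)) = 4.22e-7
ΔG = RT ln(Q/K) = (8.314 J mol⁻¹ K⁻¹)(310 K) × ln(4.22e-7/2.98e-6)
   = (2.577 kJ/mol)(-1.955) = -5.04 kJ/mol
ΔG < 0, so the forward reaction is spontaneous (proceeds forward).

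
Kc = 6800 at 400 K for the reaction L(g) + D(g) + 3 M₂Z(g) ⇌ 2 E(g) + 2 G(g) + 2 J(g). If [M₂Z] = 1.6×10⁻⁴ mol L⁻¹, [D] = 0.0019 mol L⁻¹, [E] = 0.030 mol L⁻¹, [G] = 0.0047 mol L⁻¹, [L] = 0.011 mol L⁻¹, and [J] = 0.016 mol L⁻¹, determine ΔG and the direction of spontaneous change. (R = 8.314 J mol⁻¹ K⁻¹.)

Qc = [E]²·[G]²·[J]² / ([L]·[D]·[M₂Z]³) = (0.030)²·(0.0047)²·(0.016)² / ((0.011)·(0.0019)·(1.6×10⁻⁴)³) = 59500
ΔG = RT ln(Qc/Kc) = (8.314 J mol⁻¹ K⁻¹)(400 K) × ln(59500/6800)
   = (3.326 kJ/mol)(2.169) = 7.21 kJ/mol
ΔG > 0, so the forward reaction is non-spontaneous (proceeds in reverse).

ΔG = 7.21 kJ/mol; the forward reaction is non-spontaneous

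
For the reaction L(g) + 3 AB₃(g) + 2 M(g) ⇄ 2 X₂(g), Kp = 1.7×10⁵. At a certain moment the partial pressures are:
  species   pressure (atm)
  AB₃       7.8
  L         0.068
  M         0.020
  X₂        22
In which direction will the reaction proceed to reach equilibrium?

forward (toward products)

Qp = P(X₂)² / (P(L)·P(AB₃)³·P(M)²) = (22)² / ((0.068)·(7.8)³·(0.020)²) = 37000
Qp = 37000 < Kp = 1.7×10⁵, so the forward reaction proceeds.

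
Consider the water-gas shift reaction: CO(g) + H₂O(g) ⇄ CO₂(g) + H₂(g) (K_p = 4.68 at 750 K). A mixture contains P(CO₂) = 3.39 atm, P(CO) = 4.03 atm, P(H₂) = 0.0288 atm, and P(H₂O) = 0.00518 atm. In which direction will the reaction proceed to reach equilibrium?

no net change (already at equilibrium)

Q_p = P(CO₂)·P(H₂) / (P(CO)·P(H₂O)) = (3.39)·(0.0288) / ((4.03)·(0.00518)) = 4.68
Q_p = 4.68 = K_p, so the system is already at equilibrium.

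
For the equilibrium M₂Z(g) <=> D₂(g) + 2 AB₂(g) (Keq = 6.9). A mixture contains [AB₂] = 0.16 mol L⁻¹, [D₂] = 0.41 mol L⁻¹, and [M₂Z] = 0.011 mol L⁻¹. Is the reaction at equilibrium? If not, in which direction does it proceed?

forward (toward products)

Q = [D₂]·[AB₂]² / [M₂Z] = (0.41)·(0.16)² / (0.011) = 0.95
Q = 0.95 < Keq = 6.9, so the forward reaction proceeds.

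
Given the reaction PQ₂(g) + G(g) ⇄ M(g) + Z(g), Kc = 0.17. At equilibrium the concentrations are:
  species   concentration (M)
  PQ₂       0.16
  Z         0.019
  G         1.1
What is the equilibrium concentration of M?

[M] = 1.6 M

At equilibrium, Kc = [M]·[Z] / ([PQ₂]·[G]) = 0.17.
([M])·(0.019) / ((0.16)·(1.1)) = 0.17
[M] = 1.57 = 1.6 M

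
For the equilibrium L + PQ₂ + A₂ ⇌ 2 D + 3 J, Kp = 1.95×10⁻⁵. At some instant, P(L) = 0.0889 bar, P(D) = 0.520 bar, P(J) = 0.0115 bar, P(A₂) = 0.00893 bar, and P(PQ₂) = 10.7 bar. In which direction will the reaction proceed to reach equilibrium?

reverse (toward reactants)

Qp = P(D)²·P(J)³ / (P(L)·P(PQ₂)·P(A₂)) = (0.520)²·(0.0115)³ / ((0.0889)·(10.7)·(0.00893)) = 4.84×10⁻⁵
Qp = 4.84×10⁻⁵ > Kp = 1.95×10⁻⁵, so the reverse reaction proceeds.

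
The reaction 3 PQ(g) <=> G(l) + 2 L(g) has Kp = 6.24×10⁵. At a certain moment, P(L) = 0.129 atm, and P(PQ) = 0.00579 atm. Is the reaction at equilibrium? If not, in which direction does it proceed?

(G is a pure liquid — omitted from Qp.)
Qp = P(L)² / P(PQ)³ = (0.129)² / (0.00579)³ = 85700
Qp = 85700 < Kp = 6.24×10⁵, so the forward reaction proceeds.

forward (toward products)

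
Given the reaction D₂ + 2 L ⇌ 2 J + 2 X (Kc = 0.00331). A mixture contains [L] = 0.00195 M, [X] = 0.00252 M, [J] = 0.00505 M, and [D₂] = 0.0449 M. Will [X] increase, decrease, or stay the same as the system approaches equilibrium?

increase

Qc = [J]²·[X]² / ([D₂]·[L]²) = (0.00505)²·(0.00252)² / ((0.0449)·(0.00195)²) = 9.49×10⁻⁴
Qc = 9.49×10⁻⁴ < Kc = 0.00331: net forward reaction.
X is a product, so it increases.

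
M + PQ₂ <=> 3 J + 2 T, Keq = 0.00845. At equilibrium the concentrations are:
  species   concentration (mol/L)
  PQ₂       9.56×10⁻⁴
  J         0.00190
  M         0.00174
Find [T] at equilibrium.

At equilibrium, Keq = [J]³·[T]² / ([M]·[PQ₂]) = 0.00845.
(0.00190)³·([T])² / ((0.00174)·(9.56×10⁻⁴)) = 0.00845
[T]² = 2.05 ⇒ [T] = 1.43 mol/L

[T] = 1.43 mol/L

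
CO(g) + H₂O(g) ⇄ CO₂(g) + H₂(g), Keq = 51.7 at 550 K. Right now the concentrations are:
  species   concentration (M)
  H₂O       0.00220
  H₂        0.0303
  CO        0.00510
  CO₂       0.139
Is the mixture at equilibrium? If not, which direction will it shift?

Q = [CO₂]·[H₂] / ([CO]·[H₂O]) = (0.139)·(0.0303) / ((0.00510)·(0.00220)) = 375
Q = 375 > Keq = 51.7: net reverse reaction.

no; Q > K, reaction proceeds in reverse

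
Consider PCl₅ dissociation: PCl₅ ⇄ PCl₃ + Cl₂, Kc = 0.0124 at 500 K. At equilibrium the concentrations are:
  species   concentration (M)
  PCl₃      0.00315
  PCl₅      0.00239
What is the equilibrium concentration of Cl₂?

[Cl₂] = 0.00941 M

At equilibrium, Kc = [PCl₃]·[Cl₂] / [PCl₅] = 0.0124.
(0.00315)·([Cl₂]) / (0.00239) = 0.0124
[Cl₂] = 0.00941 M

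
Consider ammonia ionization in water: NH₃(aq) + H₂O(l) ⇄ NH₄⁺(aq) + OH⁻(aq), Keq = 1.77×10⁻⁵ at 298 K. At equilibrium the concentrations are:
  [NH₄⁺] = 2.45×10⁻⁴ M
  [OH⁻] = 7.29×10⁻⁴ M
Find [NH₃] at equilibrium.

[NH₃] = 0.0101 M

(H₂O is a pure liquid — omitted from Keq.)
At equilibrium, Keq = [NH₄⁺]·[OH⁻] / [NH₃] = 1.77×10⁻⁵.
(2.45×10⁻⁴)·(7.29×10⁻⁴) / ([NH₃]) = 1.77×10⁻⁵
[NH₃] = 0.0101 M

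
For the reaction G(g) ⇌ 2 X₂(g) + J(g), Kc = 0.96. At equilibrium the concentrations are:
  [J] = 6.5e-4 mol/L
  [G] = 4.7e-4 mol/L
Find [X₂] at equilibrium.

At equilibrium, Kc = [X₂]²·[J] / [G] = 0.96.
([X₂])²·(6.5e-4) / (4.7e-4) = 0.96
[X₂]² = 0.694 ⇒ [X₂] = 0.83 mol/L

[X₂] = 0.83 mol/L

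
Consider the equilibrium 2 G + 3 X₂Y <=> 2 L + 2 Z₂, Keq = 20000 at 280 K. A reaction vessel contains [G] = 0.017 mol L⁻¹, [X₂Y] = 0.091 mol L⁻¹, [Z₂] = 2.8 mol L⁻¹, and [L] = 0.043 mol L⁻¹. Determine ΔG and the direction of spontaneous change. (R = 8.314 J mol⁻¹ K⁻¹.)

Q = [L]²·[Z₂]² / ([G]²·[X₂Y]³) = (0.043)²·(2.8)² / ((0.017)²·(0.091)³) = 66600
ΔG = RT ln(Q/Keq) = (8.314 J mol⁻¹ K⁻¹)(280 K) × ln(66600/20000)
   = (2.328 kJ/mol)(1.203) = 2.80 kJ/mol
ΔG > 0, so the forward reaction is non-spontaneous (proceeds in reverse).

ΔG = 2.80 kJ/mol; the forward reaction is non-spontaneous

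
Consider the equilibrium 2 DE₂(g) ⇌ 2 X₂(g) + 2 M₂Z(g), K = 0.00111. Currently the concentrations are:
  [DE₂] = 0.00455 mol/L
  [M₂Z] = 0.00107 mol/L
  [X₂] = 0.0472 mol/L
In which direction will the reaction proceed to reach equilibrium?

Q = [X₂]²·[M₂Z]² / [DE₂]² = (0.0472)²·(0.00107)² / (0.00455)² = 1.23×10⁻⁴
Q = 1.23×10⁻⁴ < K = 0.00111, so the forward reaction proceeds.

toward products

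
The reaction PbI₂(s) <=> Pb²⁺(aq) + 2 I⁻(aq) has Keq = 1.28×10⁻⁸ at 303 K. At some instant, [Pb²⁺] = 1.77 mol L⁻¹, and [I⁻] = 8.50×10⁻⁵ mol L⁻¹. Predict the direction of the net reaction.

(PbI₂ is a pure solid — omitted from Q.)
Q = [Pb²⁺]·[I⁻]² = (1.77)·(8.50×10⁻⁵)² = 1.28×10⁻⁸
Q = 1.28×10⁻⁸ = Keq, so the system is already at equilibrium.

no net change (already at equilibrium)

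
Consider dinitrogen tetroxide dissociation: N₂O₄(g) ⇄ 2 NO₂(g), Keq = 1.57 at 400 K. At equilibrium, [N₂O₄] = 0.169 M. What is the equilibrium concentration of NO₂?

[NO₂] = 0.515 M

At equilibrium, Keq = [NO₂]² / [N₂O₄] = 1.57.
([NO₂])² / (0.169) = 1.57
[NO₂]² = 0.265 ⇒ [NO₂] = 0.515 M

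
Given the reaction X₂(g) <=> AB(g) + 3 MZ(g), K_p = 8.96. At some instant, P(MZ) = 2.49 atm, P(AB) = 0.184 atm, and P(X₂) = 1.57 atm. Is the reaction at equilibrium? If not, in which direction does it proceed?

Q_p = P(AB)·P(MZ)³ / P(X₂) = (0.184)·(2.49)³ / (1.57) = 1.81
Q_p = 1.81 < K_p = 8.96, so the forward reaction proceeds.

toward products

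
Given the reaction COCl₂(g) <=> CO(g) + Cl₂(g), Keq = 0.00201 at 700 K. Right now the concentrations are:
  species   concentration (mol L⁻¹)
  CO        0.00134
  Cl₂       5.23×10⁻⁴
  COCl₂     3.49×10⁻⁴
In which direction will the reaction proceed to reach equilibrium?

Q = [CO]·[Cl₂] / [COCl₂] = (0.00134)·(5.23×10⁻⁴) / (3.49×10⁻⁴) = 0.00201
Q = 0.00201 = Keq, so the system is already at equilibrium.

neither direction; the system is at equilibrium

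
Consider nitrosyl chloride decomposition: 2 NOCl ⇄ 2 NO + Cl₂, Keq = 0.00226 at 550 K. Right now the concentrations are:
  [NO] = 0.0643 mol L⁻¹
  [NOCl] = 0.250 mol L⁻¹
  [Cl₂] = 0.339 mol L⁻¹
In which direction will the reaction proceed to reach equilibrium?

to the left

Q = [NO]²·[Cl₂] / [NOCl]² = (0.0643)²·(0.339) / (0.250)² = 0.0224
Q = 0.0224 > Keq = 0.00226, so the reverse reaction proceeds.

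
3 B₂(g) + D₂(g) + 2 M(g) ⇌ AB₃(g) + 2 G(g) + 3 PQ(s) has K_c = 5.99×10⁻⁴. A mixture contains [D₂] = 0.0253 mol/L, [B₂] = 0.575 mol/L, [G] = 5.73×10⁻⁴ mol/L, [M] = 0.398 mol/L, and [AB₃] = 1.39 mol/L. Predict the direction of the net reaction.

at equilibrium

(PQ is a pure solid — omitted from Q_c.)
Q_c = [AB₃]·[G]² / ([B₂]³·[D₂]·[M]²) = (1.39)·(5.73×10⁻⁴)² / ((0.575)³·(0.0253)·(0.398)²) = 5.99×10⁻⁴
Q_c = 5.99×10⁻⁴ = K_c, so the system is already at equilibrium.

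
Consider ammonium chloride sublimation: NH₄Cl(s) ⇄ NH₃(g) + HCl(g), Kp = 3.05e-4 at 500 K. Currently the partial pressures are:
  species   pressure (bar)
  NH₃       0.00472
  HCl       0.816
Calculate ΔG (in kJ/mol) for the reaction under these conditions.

(NH₄Cl is a pure solid — omitted from Qp.)
Qp = P(NH₃)·P(HCl) = (0.00472)·(0.816) = 0.00385
ΔG = RT ln(Qp/Kp) = (8.314 J mol⁻¹ K⁻¹)(500 K) × ln(0.00385/3.05e-4)
   = (4.157 kJ/mol)(2.536) = 10.5 kJ/mol
ΔG > 0, so the forward reaction is non-spontaneous (proceeds in reverse).

ΔG = 10.5 kJ/mol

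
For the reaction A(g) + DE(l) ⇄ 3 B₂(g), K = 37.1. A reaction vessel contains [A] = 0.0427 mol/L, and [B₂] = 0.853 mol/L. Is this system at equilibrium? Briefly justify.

no; Q < K, reaction proceeds forward

(DE is a pure liquid — omitted from Q.)
Q = [B₂]³ / [A] = (0.853)³ / (0.0427) = 14.5
Q = 14.5 < K = 37.1: net forward reaction.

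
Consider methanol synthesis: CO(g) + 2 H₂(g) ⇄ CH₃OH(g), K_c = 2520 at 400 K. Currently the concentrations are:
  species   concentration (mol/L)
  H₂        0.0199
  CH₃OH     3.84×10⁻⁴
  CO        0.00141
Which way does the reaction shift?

Q_c = [CH₃OH] / ([CO]·[H₂]²) = (3.84×10⁻⁴) / ((0.00141)·(0.0199)²) = 688
Q_c = 688 < K_c = 2520, so the forward reaction proceeds.

toward products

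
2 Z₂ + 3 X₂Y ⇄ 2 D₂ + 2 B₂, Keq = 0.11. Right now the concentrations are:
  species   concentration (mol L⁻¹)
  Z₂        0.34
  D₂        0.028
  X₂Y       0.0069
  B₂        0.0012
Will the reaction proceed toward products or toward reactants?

to the right

Q = [D₂]²·[B₂]² / ([Z₂]²·[X₂Y]³) = (0.028)²·(0.0012)² / ((0.34)²·(0.0069)³) = 0.030
Q = 0.030 < Keq = 0.11, so the forward reaction proceeds.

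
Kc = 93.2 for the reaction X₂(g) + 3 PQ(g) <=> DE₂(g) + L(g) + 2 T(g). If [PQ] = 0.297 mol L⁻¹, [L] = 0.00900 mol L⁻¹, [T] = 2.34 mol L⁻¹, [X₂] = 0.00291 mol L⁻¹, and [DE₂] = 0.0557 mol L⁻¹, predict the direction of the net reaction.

in the forward direction

Qc = [DE₂]·[L]·[T]² / ([X₂]·[PQ]³) = (0.0557)·(0.00900)·(2.34)² / ((0.00291)·(0.297)³) = 36.0
Qc = 36.0 < Kc = 93.2, so the forward reaction proceeds.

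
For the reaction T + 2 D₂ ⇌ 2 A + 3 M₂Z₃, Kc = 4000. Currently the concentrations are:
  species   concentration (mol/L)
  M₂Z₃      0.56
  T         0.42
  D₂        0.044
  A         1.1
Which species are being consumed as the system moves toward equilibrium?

T, D₂ (reactants)

Qc = [A]²·[M₂Z₃]³ / ([T]·[D₂]²) = (1.1)²·(0.56)³ / ((0.42)·(0.044)²) = 260
Qc = 260 < Kc = 4000: net forward reaction.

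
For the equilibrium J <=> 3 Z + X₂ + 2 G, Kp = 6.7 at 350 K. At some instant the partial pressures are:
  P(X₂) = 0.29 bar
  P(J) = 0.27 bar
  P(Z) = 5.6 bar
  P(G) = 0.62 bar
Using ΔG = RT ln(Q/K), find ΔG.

ΔG = 6.93 kJ/mol

Qp = P(Z)³·P(X₂)·P(G)² / P(J) = (5.6)³·(0.29)·(0.62)² / (0.27) = 72.5
ΔG = RT ln(Qp/Kp) = (8.314 J mol⁻¹ K⁻¹)(350 K) × ln(72.5/6.7)
   = (2.910 kJ/mol)(2.381) = 6.93 kJ/mol
ΔG > 0, so the forward reaction is non-spontaneous (proceeds in reverse).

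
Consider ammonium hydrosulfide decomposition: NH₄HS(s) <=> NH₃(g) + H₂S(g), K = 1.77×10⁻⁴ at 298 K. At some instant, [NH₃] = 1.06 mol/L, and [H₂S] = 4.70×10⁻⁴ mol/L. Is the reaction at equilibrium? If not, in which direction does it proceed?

toward reactants

(NH₄HS is a pure solid — omitted from Q.)
Q = [NH₃]·[H₂S] = (1.06)·(4.70×10⁻⁴) = 4.98×10⁻⁴
Q = 4.98×10⁻⁴ > K = 1.77×10⁻⁴, so the reverse reaction proceeds.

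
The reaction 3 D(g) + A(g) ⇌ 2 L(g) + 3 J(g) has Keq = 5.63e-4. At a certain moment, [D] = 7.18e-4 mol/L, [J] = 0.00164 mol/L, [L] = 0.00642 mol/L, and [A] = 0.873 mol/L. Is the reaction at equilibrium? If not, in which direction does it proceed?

neither direction; the system is at equilibrium

Q = [L]²·[J]³ / ([D]³·[A]) = (0.00642)²·(0.00164)³ / ((7.18e-4)³·(0.873)) = 5.63e-4
Q = 5.63e-4 = Keq, so the system is already at equilibrium.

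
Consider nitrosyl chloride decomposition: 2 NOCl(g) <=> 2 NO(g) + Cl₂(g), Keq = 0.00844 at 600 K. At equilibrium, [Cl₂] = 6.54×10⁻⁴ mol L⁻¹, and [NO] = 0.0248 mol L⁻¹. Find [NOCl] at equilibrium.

At equilibrium, Keq = [NO]²·[Cl₂] / [NOCl]² = 0.00844.
(0.0248)²·(6.54×10⁻⁴) / ([NOCl])² = 0.00844
[NOCl]² = 4.77×10⁻⁵ ⇒ [NOCl] = 0.00690 mol L⁻¹

[NOCl] = 0.00690 mol L⁻¹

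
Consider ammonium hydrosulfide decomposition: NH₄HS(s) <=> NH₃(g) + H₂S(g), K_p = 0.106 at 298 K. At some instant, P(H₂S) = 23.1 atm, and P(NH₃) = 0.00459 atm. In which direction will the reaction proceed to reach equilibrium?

(NH₄HS is a pure solid — omitted from Q_p.)
Q_p = P(NH₃)·P(H₂S) = (0.00459)·(23.1) = 0.106
Q_p = 0.106 = K_p, so the system is already at equilibrium.

neither direction; the system is at equilibrium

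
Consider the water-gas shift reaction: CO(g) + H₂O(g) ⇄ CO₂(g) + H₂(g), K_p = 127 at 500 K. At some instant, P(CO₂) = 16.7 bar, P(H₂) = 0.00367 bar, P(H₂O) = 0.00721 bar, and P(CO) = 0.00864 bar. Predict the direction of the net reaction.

Q_p = P(CO₂)·P(H₂) / (P(CO)·P(H₂O)) = (16.7)·(0.00367) / ((0.00864)·(0.00721)) = 984
Q_p = 984 > K_p = 127, so the reverse reaction proceeds.

to the left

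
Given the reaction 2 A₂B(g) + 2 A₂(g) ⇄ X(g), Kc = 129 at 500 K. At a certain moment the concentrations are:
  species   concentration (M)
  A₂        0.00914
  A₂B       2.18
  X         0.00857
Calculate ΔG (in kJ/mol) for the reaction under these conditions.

Qc = [X] / ([A₂B]²·[A₂]²) = (0.00857) / ((2.18)²·(0.00914)²) = 21.6
ΔG = RT ln(Qc/Kc) = (8.314 J mol⁻¹ K⁻¹)(500 K) × ln(21.6/129)
   = (4.157 kJ/mol)(-1.787) = -7.43 kJ/mol
ΔG < 0, so the forward reaction is spontaneous (proceeds forward).

ΔG = -7.43 kJ/mol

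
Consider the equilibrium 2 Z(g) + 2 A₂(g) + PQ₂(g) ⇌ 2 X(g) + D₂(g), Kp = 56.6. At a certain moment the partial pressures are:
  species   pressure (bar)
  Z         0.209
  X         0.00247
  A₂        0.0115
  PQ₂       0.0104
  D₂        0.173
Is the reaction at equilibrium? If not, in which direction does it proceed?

Qp = P(X)²·P(D₂) / (P(Z)²·P(A₂)²·P(PQ₂)) = (0.00247)²·(0.173) / ((0.209)²·(0.0115)²·(0.0104)) = 17.6
Qp = 17.6 < Kp = 56.6, so the forward reaction proceeds.

forward (toward products)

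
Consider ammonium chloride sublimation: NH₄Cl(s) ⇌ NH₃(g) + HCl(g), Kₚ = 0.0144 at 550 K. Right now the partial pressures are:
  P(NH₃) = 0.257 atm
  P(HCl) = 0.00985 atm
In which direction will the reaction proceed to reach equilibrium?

to the right

(NH₄Cl is a pure solid — omitted from Qₚ.)
Qₚ = P(NH₃)·P(HCl) = (0.257)·(0.00985) = 0.00253
Qₚ = 0.00253 < Kₚ = 0.0144, so the forward reaction proceeds.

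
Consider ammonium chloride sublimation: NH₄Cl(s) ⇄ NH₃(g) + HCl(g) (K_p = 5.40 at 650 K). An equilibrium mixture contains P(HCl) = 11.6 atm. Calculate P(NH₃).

P(NH₃) = 0.466 atm

(NH₄Cl is a pure solid — omitted from K_p.)
At equilibrium, K_p = P(NH₃)·P(HCl) = 5.40.
(P(NH₃))·(11.6) = 5.40
P(NH₃) = 0.466 atm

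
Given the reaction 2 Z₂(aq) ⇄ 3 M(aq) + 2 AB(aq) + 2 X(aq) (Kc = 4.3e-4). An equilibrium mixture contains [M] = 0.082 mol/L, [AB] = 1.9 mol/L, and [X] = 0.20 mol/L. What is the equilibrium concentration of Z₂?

[Z₂] = 0.43 mol/L

At equilibrium, Kc = [M]³·[AB]²·[X]² / [Z₂]² = 4.3e-4.
(0.082)³·(1.9)²·(0.20)² / ([Z₂])² = 4.3e-4
[Z₂]² = 0.185 ⇒ [Z₂] = 0.43 mol/L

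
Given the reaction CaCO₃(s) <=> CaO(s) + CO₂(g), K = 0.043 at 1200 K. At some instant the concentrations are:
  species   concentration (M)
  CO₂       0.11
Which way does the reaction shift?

(CaCO₃, CaO are pure solids — omitted from Q.)
Q = [CO₂] = 0.11
Q = 0.11 > K = 0.043, so the reverse reaction proceeds.

reverse (toward reactants)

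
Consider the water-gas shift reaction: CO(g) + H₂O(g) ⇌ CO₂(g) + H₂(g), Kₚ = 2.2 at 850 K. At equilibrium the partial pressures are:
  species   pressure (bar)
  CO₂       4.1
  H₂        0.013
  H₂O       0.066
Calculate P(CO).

At equilibrium, Kₚ = P(CO₂)·P(H₂) / (P(CO)·P(H₂O)) = 2.2.
(4.1)·(0.013) / ((P(CO))·(0.066)) = 2.2
P(CO) = 0.367 = 0.37 bar

P(CO) = 0.37 bar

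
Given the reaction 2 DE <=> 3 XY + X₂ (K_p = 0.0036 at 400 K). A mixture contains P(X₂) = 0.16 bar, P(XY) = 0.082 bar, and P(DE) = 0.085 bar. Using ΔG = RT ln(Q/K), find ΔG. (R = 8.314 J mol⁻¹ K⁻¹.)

ΔG = 4.06 kJ/mol

Q_p = P(XY)³·P(X₂) / P(DE)² = (0.082)³·(0.16) / (0.085)² = 0.0122
ΔG = RT ln(Q_p/K_p) = (8.314 J mol⁻¹ K⁻¹)(400 K) × ln(0.0122/0.0036)
   = (3.326 kJ/mol)(1.221) = 4.06 kJ/mol
ΔG > 0, so the forward reaction is non-spontaneous (proceeds in reverse).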